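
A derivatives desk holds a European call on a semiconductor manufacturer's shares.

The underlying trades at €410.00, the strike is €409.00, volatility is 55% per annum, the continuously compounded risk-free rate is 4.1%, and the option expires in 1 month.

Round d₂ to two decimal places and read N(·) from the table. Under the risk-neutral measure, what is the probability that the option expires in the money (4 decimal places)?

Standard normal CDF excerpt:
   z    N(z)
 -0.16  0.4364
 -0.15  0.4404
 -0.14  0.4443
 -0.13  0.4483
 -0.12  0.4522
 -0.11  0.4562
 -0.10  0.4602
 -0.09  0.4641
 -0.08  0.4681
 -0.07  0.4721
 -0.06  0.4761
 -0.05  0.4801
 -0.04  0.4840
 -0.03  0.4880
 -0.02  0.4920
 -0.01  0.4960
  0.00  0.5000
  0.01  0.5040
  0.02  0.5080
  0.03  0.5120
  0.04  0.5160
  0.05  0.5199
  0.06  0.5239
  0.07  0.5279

σ√T = 0.55 × 0.2887 = 0.1588
ln(S/K) + (r + σ²/2)T = ln(410/409) + (0.041 + 0.55²/2)·0.08333 = 0.0024 + 0.0160 = 0.0185
d₁ = 0.0185 / 0.1588 = 0.1163 which rounds to 0.12
d₂ = d₁ − σ√T = 0.1163 − 0.1588 = -0.0425 which rounds to -0.04
Risk-neutral Pr[S_T > K] = N(d₂) = N(-0.04) = 0.4840

0.4840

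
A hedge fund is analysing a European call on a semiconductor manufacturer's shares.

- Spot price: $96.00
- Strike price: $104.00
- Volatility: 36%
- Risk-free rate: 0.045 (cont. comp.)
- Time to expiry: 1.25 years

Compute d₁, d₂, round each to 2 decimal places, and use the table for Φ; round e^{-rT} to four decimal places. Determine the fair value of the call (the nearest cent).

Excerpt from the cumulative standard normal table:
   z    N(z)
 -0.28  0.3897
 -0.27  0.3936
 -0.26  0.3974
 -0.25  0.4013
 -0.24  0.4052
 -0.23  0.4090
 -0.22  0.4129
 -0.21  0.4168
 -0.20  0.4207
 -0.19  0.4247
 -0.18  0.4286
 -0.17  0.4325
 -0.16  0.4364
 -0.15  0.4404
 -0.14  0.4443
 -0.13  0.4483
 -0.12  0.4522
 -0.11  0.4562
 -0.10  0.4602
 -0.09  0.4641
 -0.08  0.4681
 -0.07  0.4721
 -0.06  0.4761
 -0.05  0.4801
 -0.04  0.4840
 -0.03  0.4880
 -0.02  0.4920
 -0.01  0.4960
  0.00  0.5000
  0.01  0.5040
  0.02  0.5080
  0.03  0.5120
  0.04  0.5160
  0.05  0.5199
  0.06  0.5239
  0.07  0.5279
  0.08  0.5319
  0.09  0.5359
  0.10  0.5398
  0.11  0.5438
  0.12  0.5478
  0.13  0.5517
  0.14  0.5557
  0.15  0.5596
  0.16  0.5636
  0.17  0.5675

σ√T = 0.36 × 1.1180 = 0.4025
ln(S/K) + (r + σ²/2)T = ln(96/104) + (0.045 + 0.36²/2)·1.25 = -0.0800 + 0.1372 = 0.0572
d₁ = 0.0572 / 0.4025 = 0.1421 → 0.14
d₂ = d₁ − σ√T = 0.1421 − 0.4025 = -0.2604 → -0.26
exp(−rT) = exp(−0.045·1.25) = 0.9453
N(d₁) = N(0.14) = 0.5557;  N(d₂) = N(-0.26) = 0.3974
C = 96·0.5557 − 104·0.9453·0.3974 = 53.3472 − 39.0689 = 14.2783

$14.28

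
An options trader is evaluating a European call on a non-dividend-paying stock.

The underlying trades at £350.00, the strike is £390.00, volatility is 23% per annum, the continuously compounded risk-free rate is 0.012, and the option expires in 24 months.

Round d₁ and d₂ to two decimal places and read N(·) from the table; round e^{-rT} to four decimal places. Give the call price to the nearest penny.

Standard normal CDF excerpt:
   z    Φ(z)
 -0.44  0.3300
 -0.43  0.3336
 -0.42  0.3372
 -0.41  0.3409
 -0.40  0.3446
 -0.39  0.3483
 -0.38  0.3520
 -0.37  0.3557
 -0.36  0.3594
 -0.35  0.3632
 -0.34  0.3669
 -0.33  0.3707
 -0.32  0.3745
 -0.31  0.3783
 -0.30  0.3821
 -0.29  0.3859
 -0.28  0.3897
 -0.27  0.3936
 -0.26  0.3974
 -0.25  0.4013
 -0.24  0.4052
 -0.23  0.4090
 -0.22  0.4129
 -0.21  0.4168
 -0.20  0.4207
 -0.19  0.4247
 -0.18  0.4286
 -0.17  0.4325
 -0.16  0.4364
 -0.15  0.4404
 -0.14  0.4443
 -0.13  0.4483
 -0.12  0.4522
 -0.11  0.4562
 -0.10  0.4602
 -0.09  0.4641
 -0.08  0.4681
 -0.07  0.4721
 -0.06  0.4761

£32.68

σ√T = 0.23·√2 = 0.3253
d₁ = [ln(350/390) + (0.012 + ½·0.23²)·2] / (σ√T) = (-0.1082 + 0.0769) / 0.3253 = -0.0963 → -0.10
d₂ = -0.0963 − 0.3253 = -0.4215 → -0.42
e^(−rT) = e^(−0.012·2) = 0.9763
N(d₁) = N(-0.10) = 0.4602;  N(d₂) = N(-0.42) = 0.3372
C = 350·0.4602 − 390·0.9763·0.3372 = 161.0700 − 128.3913 = 32.6787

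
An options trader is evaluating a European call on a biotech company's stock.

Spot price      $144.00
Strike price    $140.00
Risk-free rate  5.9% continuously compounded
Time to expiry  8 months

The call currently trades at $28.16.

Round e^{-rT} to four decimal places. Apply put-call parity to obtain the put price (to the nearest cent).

e^(−rT) = e^(−0.059·0.6667) = 0.9614
Put-call parity: C − P = S − K·e^(−rT) = 144 − 140·0.9614 = 144 − 134.5960 = 9.4040
P = C − (C − P) = 28.16 − (9.4040) = 18.7560

$18.76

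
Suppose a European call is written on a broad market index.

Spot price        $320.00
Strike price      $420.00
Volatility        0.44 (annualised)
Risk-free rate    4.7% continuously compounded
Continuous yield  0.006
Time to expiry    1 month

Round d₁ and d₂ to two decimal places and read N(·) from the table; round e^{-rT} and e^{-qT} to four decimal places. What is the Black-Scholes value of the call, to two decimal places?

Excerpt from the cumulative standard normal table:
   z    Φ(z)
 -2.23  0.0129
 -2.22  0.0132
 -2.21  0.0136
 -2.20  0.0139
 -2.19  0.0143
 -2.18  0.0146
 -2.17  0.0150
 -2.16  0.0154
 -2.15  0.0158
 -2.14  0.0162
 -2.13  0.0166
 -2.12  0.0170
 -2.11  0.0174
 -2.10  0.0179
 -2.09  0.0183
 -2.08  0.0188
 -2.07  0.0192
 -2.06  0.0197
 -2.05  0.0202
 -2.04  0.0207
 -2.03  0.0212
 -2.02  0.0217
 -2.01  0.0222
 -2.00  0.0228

$0.35

σ√T = 0.44·√0.08333 = 0.1270
d₁ = [ln(320/420) + (0.047 − 0.006 + ½·0.44²)·0.08333] / (σ√T) = (-0.2719 + 0.0115) / 0.1270 = -2.0505 ⇒ -2.05
d₂ = -2.0505 − 0.1270 = -2.1775 ⇒ -2.18
e^(−qT) = e^(−0.006·0.08333) = 0.9995;  e^(−rT) = e^(−0.047·0.08333) = 0.9961
C = 320·0.9995·N(-2.05) − 420·0.9961·N(-2.18) = 320·0.9995·0.0202 − 420·0.9961·0.0146 = 6.4608 − 6.1081 = 0.3527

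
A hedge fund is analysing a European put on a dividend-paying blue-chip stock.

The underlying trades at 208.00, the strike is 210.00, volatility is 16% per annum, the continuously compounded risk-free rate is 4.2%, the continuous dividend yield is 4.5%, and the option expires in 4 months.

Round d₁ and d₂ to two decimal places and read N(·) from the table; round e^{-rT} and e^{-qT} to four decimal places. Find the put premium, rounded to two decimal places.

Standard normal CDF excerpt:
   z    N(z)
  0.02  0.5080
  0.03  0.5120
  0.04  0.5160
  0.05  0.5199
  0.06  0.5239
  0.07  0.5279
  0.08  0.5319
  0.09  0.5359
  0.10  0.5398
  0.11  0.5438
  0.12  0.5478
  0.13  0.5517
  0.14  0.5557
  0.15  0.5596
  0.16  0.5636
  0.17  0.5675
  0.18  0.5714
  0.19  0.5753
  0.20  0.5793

8.54

σ√T = 0.16 × 0.5774 = 0.0924
ln(S/K) + (r − q + σ²/2)T = ln(208/210) + (0.042 − 0.045 + 0.16²/2)·0.3333 = -0.0096 + 0.0033 = -0.0063
d₁ = -0.0063 / 0.0924 = -0.0682 ≈ -0.07
d₂ = d₁ − σ√T = -0.0682 − 0.0924 = -0.1606 ≈ -0.16
e^(−qT) = e^(−0.045·0.3333) = 0.9851;  e^(−rT) = e^(−0.042·0.3333) = 0.9861
N(−d₂) = N(0.16) = 0.5636;  N(−d₁) = N(0.07) = 0.5279
P = 210·0.9861·0.5636 − 208·0.9851·0.5279 = 116.7109 − 108.1671 = 8.5437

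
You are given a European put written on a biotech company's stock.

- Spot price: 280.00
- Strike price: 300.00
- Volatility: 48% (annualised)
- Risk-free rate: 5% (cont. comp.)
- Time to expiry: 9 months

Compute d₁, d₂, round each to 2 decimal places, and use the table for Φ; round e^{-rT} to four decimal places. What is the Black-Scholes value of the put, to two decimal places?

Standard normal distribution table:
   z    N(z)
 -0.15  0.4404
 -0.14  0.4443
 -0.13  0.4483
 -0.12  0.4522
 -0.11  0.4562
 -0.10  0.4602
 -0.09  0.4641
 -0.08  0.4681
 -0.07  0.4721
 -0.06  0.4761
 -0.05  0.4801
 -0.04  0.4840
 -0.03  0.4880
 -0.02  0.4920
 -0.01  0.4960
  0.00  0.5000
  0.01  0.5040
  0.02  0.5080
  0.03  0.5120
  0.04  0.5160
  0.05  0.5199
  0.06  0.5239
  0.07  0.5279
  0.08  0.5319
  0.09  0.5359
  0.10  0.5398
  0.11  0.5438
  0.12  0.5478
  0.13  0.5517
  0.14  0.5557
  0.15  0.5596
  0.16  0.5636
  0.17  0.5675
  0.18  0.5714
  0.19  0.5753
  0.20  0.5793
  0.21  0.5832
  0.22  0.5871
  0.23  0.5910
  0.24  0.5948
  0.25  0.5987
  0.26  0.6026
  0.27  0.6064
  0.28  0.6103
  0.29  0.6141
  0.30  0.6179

σ√T = 0.48 × 0.8660 = 0.4157
ln(S/K) + (r + σ²/2)T = ln(280/300) + (0.05 + 0.48²/2)·0.75 = -0.0690 + 0.1239 = 0.0549
d₁ = 0.0549 / 0.4157 = 0.1321 → 0.13
d₂ = d₁ − σ√T = 0.1321 − 0.4157 = -0.2836 → -0.28
exp(−rT) = exp(−0.05·0.75) = 0.9632
N(−d₂) = N(0.28) = 0.6103;  N(−d₁) = N(-0.13) = 0.4483
P = 300·0.9632·0.6103 − 280·0.4483 = 176.3523 − 125.5240 = 50.8283

50.83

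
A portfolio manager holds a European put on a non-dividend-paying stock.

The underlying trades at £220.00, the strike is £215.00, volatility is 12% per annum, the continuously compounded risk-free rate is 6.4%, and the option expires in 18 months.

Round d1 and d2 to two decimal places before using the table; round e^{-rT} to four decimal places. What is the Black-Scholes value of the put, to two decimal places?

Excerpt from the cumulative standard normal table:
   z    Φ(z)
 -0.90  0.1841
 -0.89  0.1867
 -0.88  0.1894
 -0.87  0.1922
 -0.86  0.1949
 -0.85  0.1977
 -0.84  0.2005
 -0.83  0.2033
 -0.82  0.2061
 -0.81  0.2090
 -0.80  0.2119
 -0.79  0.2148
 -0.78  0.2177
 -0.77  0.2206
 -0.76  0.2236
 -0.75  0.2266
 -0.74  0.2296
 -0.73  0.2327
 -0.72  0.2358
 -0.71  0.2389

£3.18

T = 1.5;  σ√T = 0.1470
d₁ = [ln(220/215) + (0.064 + 0.12²/2)·1.5] / 0.1470 = [0.0230 + 0.1068] / 0.1470 = 0.8831 → 0.88
d₂ = d₁ − σ√T = 0.8831 − 0.1470 = 0.7361 → 0.74
exp(−rT) = exp(−0.064·1.5) = 0.9085
N(−d₂) = N(-0.74) = 0.2296;  N(−d₁) = N(-0.88) = 0.1894
P = 215·0.9085·0.2296 − 220·0.1894 = 44.8472 − 41.6680 = 3.1792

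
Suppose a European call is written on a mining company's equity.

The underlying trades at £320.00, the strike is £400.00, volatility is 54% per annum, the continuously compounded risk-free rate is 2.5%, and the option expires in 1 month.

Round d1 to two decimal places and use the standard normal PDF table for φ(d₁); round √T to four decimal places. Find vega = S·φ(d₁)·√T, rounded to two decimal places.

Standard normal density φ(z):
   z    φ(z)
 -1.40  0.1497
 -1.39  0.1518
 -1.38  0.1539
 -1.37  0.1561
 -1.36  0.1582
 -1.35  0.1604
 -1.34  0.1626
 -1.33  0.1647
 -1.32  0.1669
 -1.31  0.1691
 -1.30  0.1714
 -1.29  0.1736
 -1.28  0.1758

σ√T = 0.54 × 0.2887 = 0.1559
d₁ = [ln(320/400) + (0.025 + 0.54²/2)·0.08333] / 0.1559 = [-0.2231 + 0.0142] / 0.1559 = -1.3402 → -1.34
√T = √0.08333 = 0.2887
φ(d₁) = φ(-1.34) = 0.1626
vega = S·φ(d₁)·√T = 320·0.1626·0.2887 = 15.0216

15.02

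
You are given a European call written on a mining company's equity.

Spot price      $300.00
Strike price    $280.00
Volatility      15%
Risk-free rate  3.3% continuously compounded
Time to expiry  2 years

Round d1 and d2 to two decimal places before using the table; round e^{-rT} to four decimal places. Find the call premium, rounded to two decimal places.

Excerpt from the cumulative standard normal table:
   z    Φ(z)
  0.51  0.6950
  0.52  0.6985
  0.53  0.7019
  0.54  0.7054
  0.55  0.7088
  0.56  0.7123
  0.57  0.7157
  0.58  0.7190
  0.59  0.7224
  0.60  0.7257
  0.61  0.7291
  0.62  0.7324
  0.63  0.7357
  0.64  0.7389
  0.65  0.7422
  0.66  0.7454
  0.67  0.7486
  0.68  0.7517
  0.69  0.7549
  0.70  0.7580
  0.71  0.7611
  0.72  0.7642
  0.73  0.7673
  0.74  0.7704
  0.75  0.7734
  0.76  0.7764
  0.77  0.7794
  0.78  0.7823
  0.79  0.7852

$47.15

T = 2;  σ√T = 0.2121
d₁ = [ln(300/280) + (0.033 + 0.15²/2)·2] / 0.2121 = [0.0690 + 0.0885] / 0.2121 = 0.7424 ≈ 0.74
d₂ = d₁ − σ√T = 0.7424 − 0.2121 = 0.5303 ≈ 0.53
e^(−rT) = e^(−0.033·2) = 0.9361
N(d₁) = N(0.74) = 0.7704;  N(d₂) = N(0.53) = 0.7019
C = 300·0.7704 − 280·0.9361·0.7019 = 231.1200 − 183.9736 = 47.1464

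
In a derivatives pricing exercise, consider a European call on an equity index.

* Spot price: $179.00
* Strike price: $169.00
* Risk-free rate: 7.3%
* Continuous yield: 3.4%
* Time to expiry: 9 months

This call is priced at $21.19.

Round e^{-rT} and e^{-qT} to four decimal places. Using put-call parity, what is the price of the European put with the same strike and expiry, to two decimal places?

e^(−qT) = e^(−0.034·0.75) = 0.9748;  e^(−rT) = e^(−0.073·0.75) = 0.9467
Put-call parity: C − P = S·e^(−qT) − K·e^(−rT) = 179·0.9748 − 169·0.9467 = 174.4892 − 159.9923 = 14.4969
P = C − (C − P) = 21.19 − (14.4969) = 6.6931

$6.69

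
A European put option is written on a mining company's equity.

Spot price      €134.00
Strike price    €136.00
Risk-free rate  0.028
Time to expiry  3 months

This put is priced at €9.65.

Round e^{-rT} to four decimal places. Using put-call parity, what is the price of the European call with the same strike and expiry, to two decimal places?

€8.60

exp(−rT) = exp(−0.028·0.25) = 0.9930
Put-call parity: C − P = S − K·e^(−rT) = 134 − 136·0.9930 = 134 − 135.0480 = -1.0480
C = P + (C − P) = 9.65 + (-1.0480) = 8.6020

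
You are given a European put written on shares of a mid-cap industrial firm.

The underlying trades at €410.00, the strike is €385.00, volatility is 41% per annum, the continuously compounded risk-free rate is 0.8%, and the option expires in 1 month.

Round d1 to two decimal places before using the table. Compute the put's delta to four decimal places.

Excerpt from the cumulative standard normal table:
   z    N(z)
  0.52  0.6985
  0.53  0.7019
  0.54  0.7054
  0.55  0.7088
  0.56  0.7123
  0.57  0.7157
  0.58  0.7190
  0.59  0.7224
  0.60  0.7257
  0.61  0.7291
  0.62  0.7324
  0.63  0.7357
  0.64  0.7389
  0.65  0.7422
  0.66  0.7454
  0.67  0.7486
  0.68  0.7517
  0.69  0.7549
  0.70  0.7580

-0.2743

σ√T = 0.41·√0.08333 = 0.1184
d₁ = [ln(410/385) + (0.008 + ½·0.41²)·0.08333] / (σ√T) = (0.0629 + 0.0077) / 0.1184 = 0.5964 ≈ 0.60
N(d₁) = N(0.60) = 0.7257
Δ_put = N(d₁) − 1 = 0.7257 − 1 = -0.2743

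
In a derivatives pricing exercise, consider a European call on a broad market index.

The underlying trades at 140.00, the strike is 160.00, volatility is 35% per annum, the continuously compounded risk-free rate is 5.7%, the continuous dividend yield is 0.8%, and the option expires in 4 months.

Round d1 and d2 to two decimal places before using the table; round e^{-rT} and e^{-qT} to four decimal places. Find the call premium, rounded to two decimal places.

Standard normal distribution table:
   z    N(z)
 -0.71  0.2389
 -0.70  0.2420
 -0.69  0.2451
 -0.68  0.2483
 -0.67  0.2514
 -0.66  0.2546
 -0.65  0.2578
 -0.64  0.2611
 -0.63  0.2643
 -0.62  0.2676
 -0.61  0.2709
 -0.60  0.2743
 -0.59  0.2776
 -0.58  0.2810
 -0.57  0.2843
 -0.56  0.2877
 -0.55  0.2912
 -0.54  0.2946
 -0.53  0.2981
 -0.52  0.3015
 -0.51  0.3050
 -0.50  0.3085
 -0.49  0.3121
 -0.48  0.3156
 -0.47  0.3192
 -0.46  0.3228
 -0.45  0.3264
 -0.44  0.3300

σ√T = 0.35 × 0.5774 = 0.2021
d₁ = [ln(140/160) + (0.057 − 0.008 + 0.35²/2)·0.3333] / 0.2021 = [-0.1335 + 0.0367] / 0.2021 = -0.4789 → -0.48
d₂ = d₁ − σ√T = -0.4789 − 0.2021 = -0.6810 → -0.68
e^(−qT) = e^(−0.008·0.3333) = 0.9973;  e^(−rT) = e^(−0.057·0.3333) = 0.9812
N(d₁) = N(-0.48) = 0.3156;  N(d₂) = N(-0.68) = 0.2483
C = 140·0.9973·0.3156 − 160·0.9812·0.2483 = 44.0647 − 38.9811 = 5.0836

5.08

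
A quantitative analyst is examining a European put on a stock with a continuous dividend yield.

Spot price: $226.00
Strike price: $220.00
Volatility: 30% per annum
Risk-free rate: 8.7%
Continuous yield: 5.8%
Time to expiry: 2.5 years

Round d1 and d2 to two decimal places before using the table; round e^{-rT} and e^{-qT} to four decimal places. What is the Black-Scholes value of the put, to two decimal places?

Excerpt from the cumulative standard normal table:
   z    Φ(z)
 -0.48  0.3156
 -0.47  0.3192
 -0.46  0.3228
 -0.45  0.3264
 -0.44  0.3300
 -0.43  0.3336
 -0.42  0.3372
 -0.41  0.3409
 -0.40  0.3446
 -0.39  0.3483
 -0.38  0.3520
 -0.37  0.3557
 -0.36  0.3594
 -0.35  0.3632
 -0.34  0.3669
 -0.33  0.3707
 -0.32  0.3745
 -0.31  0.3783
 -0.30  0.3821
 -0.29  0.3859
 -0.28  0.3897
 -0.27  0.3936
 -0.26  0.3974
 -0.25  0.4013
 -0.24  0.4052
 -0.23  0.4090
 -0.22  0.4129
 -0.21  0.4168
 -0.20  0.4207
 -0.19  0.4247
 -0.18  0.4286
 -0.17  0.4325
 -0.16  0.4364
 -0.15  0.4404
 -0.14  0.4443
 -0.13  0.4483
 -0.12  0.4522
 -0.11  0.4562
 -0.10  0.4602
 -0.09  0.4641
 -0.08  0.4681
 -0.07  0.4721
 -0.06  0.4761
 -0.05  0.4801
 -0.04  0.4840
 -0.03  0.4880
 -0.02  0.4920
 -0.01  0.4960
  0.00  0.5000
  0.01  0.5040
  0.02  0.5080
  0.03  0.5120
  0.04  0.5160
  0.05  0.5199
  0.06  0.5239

σ√T = 0.3 × 1.5811 = 0.4743
d₁ = [ln(226/220) + (0.087 − 0.058 + 0.3²/2)·2.5] / 0.4743 = [0.0269 + 0.1850] / 0.4743 = 0.4467 ⇒ 0.45
d₂ = d₁ − σ√T = 0.4467 − 0.4743 = -0.0276 ⇒ -0.03
e^(−qT) = e^(−0.058·2.5) = 0.8650;  e^(−rT) = e^(−0.087·2.5) = 0.8045
N(−d₂) = N(0.03) = 0.5120;  N(−d₁) = N(-0.45) = 0.3264
P = 220·0.8045·0.5120 − 226·0.8650·0.3264 = 90.6189 − 63.8079 = 26.8109

$26.81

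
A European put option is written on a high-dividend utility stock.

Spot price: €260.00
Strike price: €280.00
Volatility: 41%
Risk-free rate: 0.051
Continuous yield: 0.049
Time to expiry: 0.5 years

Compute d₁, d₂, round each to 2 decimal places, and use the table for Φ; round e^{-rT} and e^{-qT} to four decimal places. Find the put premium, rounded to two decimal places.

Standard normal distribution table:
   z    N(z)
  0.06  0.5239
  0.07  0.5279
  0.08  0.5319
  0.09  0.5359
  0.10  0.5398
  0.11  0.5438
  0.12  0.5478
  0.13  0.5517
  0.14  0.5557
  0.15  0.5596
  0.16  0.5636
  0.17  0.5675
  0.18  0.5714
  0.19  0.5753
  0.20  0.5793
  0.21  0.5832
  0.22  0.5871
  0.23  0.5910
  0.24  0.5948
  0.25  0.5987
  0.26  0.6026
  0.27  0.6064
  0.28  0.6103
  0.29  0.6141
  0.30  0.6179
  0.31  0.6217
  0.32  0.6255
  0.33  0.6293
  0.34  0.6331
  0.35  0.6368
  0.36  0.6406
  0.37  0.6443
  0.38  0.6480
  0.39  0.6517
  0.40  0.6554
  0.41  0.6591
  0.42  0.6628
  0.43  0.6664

€40.92

T = 0.5;  σ√T = 0.2899
ln(S/K) + (r − q + σ²/2)T = ln(260/280) + (0.051 − 0.049 + 0.41²/2)·0.5 = -0.0741 + 0.0430 = -0.0311
d₁ = -0.0311 / 0.2899 = -0.1072 ≈ -0.11
d₂ = d₁ − σ√T = -0.1072 − 0.2899 = -0.3971 ≈ -0.40
e^(−qT) = e^(−0.049·0.5) = 0.9758;  e^(−rT) = e^(−0.051·0.5) = 0.9748
P = 280·0.9748·N(0.40) − 260·0.9758·N(0.11) = 280·0.9748·0.6554 − 260·0.9758·0.5438 = 178.8875 − 137.9664 = 40.9211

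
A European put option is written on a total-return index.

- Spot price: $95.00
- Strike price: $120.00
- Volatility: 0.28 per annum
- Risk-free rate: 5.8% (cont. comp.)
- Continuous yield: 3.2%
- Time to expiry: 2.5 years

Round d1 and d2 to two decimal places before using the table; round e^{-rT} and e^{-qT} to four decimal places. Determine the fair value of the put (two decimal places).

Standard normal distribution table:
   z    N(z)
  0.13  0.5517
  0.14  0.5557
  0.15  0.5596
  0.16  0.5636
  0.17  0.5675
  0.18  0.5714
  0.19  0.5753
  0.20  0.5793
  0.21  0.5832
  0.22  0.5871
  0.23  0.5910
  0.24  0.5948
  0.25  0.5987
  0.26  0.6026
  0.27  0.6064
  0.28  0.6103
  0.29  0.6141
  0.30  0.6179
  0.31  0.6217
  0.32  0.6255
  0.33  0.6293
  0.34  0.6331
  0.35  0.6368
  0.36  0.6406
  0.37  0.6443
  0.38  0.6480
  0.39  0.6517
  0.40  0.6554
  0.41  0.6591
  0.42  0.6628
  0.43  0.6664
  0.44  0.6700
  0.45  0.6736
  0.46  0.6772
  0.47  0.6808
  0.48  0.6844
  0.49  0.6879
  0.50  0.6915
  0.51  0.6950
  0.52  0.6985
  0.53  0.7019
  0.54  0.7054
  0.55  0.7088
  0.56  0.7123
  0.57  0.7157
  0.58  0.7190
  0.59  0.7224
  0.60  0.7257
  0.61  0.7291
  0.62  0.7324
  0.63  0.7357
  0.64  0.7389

$25.90

σ√T = 0.28 × 1.5811 = 0.4427
d₁ = [ln(95/120) + (0.058 − 0.032 + ½·0.28²)·2.5] / (σ√T) = (-0.2336 + 0.1630) / 0.4427 = -0.1595 ⇒ -0.16
d₂ = -0.1595 − 0.4427 = -0.6022 ⇒ -0.60
e^(−qT) = e^(−0.032·2.5) = 0.9231;  e^(−rT) = e^(−0.058·2.5) = 0.8650
N(−d₂) = N(0.60) = 0.7257;  N(−d₁) = N(0.16) = 0.5636
P = 120·0.8650·0.7257 − 95·0.9231·0.5636 = 75.3277 − 49.4246 = 25.9030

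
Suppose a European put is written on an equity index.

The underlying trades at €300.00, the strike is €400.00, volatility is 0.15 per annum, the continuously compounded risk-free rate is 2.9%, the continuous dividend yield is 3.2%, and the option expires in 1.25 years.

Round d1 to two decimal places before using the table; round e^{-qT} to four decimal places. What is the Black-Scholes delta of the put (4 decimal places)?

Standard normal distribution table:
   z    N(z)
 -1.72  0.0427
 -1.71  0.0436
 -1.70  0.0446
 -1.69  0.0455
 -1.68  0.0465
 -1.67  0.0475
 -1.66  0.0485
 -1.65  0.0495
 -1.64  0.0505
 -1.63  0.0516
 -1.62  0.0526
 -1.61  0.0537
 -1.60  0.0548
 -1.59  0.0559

σ√T = 0.15·√1.25 = 0.1677
d₁ = [ln(300/400) + (0.029 − 0.032 + 0.15²/2)·1.25] / 0.1677 = [-0.2877 + 0.0103] / 0.1677 = -1.6539 which rounds to -1.65
N(d₁) = N(-1.65) = 0.0495
Δ_put = exp(−qT)·(N(d₁) − 1) = 0.9608·(0.0495 − 1) = -0.9132

-0.9132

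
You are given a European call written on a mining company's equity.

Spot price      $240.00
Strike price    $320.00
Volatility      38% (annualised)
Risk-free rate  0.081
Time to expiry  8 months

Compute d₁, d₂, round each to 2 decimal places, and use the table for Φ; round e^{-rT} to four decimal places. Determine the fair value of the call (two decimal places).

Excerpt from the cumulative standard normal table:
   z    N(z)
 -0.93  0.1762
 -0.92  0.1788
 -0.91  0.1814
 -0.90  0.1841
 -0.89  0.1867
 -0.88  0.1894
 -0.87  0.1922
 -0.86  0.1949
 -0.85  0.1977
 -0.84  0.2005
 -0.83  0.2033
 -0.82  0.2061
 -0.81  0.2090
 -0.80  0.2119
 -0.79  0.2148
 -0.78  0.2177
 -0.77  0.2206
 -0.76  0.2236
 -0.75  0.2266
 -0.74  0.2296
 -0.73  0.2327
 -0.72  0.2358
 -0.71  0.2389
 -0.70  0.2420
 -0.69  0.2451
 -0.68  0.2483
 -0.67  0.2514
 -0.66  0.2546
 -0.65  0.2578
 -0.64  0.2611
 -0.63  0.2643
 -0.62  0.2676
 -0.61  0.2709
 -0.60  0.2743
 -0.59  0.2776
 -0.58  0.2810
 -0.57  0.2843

$10.84

σ√T = 0.38·√0.6667 = 0.3103
ln(S/K) + (r + σ²/2)T = ln(240/320) + (0.081 + 0.38²/2)·0.6667 = -0.2877 + 0.1021 = -0.1855
d₁ = -0.1855 / 0.3103 = -0.5980 which rounds to -0.60
d₂ = d₁ − σ√T = -0.5980 − 0.3103 = -0.9083 which rounds to -0.91
e^(−rT) = e^(−0.081·0.6667) = 0.9474
N(d₁) = N(-0.60) = 0.2743;  N(d₂) = N(-0.91) = 0.1814
C = 240·0.2743 − 320·0.9474·0.1814 = 65.8320 − 54.9947 = 10.8373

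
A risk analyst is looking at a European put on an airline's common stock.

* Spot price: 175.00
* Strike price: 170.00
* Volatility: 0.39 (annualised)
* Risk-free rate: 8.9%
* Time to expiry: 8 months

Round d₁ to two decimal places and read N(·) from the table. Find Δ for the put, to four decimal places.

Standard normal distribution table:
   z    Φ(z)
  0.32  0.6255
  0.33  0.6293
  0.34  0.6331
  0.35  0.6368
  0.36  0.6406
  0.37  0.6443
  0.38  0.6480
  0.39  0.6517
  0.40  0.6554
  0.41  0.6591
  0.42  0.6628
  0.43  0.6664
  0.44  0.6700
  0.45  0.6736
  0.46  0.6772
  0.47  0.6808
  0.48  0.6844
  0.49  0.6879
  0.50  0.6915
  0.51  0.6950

σ√T = 0.39·√0.6667 = 0.3184
d₁ = [ln(175/170) + (0.089 + ½·0.39²)·0.6667] / (σ√T) = (0.0290 + 0.1100) / 0.3184 = 0.4366 which rounds to 0.44
N(d₁) = N(0.44) = 0.6700
Δ_put = N(d₁) − 1 = 0.6700 − 1 = -0.3300

-0.3300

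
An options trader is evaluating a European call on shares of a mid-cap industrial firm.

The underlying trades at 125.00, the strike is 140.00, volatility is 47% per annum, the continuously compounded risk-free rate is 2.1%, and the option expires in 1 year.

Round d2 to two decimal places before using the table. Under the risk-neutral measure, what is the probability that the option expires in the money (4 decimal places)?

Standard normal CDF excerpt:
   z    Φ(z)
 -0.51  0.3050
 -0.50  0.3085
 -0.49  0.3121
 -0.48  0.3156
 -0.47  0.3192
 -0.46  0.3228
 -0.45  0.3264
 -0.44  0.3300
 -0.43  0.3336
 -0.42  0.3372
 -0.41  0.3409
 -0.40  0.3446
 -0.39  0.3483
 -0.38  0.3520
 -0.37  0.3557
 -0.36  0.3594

T = 1;  σ√T = 0.4700
d₁ = [ln(125/140) + (0.021 + 0.47²/2)·1] / 0.4700 = [-0.1133 + 0.1314] / 0.4700 = 0.0386 ≈ 0.04
d₂ = d₁ − σ√T = 0.0386 − 0.4700 = -0.4314 ≈ -0.43
Pr(exercise) under Q = N(d₂) = 0.3336

0.3336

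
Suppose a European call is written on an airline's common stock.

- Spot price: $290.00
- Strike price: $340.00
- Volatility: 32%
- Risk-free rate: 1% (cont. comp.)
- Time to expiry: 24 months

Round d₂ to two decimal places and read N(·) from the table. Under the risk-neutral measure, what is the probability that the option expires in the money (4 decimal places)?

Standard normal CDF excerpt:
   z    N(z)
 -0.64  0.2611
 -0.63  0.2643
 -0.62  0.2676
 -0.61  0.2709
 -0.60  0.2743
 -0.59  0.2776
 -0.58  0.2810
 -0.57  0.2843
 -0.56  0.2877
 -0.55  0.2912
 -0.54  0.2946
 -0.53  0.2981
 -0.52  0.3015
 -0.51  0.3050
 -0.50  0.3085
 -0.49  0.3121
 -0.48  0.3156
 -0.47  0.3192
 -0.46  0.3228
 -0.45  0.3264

0.2981

T = 2;  σ√T = 0.4525
d₁ = [ln(290/340) + (0.01 + ½·0.32²)·2] / (σ√T) = (-0.1591 + 0.1224) / 0.4525 = -0.0810 → -0.08
d₂ = -0.0810 − 0.4525 = -0.5336 → -0.53
Risk-neutral Pr[S_T > K] = N(d₂) = N(-0.53) = 0.2981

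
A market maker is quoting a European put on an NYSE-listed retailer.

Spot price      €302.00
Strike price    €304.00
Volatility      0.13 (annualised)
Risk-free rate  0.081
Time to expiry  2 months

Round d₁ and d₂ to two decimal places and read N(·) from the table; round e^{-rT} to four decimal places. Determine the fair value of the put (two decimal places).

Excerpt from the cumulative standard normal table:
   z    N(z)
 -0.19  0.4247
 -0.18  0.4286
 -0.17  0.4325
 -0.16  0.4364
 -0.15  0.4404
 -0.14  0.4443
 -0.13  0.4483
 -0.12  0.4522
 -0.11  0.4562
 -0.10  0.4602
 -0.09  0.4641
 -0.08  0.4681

€6.23

σ√T = 0.13 × 0.4082 = 0.0531
d₁ = [ln(302/304) + (0.081 + ½·0.13²)·0.1667] / (σ√T) = (-0.0066 + 0.0149) / 0.0531 = 0.1565 ≈ 0.16
d₂ = 0.1565 − 0.0531 = 0.1035 ≈ 0.10
e^(−rT) = e^(−0.081·0.1667) = 0.9866
N(−d₂) = N(-0.10) = 0.4602;  N(−d₁) = N(-0.16) = 0.4364
P = 304·0.9866·0.4602 − 302·0.4364 = 138.0261 − 131.7928 = 6.2333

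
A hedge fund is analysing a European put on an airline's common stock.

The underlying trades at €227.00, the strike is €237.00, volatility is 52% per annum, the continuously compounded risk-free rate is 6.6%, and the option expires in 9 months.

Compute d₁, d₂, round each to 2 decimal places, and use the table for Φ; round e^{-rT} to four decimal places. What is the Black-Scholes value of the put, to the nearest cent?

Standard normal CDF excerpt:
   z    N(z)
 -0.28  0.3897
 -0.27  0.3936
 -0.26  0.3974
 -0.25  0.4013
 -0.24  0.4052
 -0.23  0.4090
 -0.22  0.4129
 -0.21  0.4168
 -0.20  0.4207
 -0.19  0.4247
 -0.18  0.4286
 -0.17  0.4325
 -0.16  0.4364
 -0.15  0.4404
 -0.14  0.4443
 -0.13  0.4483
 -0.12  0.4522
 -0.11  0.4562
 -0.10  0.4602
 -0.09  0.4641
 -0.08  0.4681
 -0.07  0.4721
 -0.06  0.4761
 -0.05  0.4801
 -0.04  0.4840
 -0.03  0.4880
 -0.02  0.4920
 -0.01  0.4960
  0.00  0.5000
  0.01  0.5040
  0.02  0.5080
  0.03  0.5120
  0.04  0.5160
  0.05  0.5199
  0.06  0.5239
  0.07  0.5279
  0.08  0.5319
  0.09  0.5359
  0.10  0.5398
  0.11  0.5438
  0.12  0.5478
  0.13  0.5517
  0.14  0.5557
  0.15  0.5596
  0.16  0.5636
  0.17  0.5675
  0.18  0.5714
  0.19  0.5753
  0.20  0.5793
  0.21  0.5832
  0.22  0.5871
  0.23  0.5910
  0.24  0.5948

σ√T = 0.52 × 0.8660 = 0.4503
d₁ = [ln(227/237) + (0.066 + ½·0.52²)·0.75] / (σ√T) = (-0.0431 + 0.1509) / 0.4503 = 0.2394 → 0.24
d₂ = 0.2394 − 0.4503 = -0.2110 → -0.21
e^(−rT) = e^(−0.066·0.75) = 0.9517
N(−d₂) = N(0.21) = 0.5832;  N(−d₁) = N(-0.24) = 0.4052
P = 237·0.9517·0.5832 − 227·0.4052 = 131.5425 − 91.9804 = 39.5621

€39.56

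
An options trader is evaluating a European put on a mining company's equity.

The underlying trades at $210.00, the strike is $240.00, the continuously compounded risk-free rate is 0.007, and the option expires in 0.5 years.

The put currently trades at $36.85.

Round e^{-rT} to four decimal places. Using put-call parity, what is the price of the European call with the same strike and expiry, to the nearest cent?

$7.69

e^(−rT) = e^(−0.007·0.5) = 0.9965
Put-call parity: C − P = S − K·e^(−rT) = 210 − 240·0.9965 = 210 − 239.1600 = -29.1600
C = P + (C − P) = 36.85 + (-29.1600) = 7.6900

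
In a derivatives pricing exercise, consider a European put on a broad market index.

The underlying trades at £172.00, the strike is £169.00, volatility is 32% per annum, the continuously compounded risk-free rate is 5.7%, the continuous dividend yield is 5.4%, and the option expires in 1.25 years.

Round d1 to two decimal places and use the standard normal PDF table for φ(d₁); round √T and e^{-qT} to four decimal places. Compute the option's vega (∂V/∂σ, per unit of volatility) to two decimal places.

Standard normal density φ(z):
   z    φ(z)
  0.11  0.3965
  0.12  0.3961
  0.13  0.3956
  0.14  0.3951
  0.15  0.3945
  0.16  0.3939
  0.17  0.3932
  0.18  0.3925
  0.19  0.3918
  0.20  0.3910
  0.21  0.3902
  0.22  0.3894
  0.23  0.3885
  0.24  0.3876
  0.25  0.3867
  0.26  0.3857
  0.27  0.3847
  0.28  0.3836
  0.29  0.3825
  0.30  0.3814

69.67

T = 1.25;  σ√T = 0.3578
d₁ = [ln(172/169) + (0.057 − 0.054 + ½·0.32²)·1.25] / (σ√T) = (0.0176 + 0.0678) / 0.3578 = 0.2385 which rounds to 0.24
√T = √1.25 = 1.1180
φ(d₁) = φ(0.24) = 0.3876
exp(−qT) = exp(−0.054·1.25) = 0.9347
vega = S·exp(−qT)·φ(d₁)·√T = 172·0.9347·0.3876·1.1180 = 69.6669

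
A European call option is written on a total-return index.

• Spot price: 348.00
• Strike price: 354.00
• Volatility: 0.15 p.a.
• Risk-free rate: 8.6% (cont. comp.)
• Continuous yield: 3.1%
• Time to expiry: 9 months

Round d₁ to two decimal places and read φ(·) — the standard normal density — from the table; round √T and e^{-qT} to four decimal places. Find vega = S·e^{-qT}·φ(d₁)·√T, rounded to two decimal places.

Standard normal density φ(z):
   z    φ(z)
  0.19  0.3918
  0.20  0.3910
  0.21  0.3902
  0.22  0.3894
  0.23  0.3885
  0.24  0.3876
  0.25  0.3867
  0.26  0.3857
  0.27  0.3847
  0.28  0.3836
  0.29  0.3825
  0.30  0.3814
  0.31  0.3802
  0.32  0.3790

113.86

σ√T = 0.15 × 0.8660 = 0.1299
ln(S/K) + (r − q + σ²/2)T = ln(348/354) + (0.086 − 0.031 + 0.15²/2)·0.75 = -0.0171 + 0.0497 = 0.0326
d₁ = 0.0326 / 0.1299 = 0.2509 which rounds to 0.25
√T = √0.75 = 0.8660
φ(d₁) = φ(0.25) = 0.3867
e^(−qT) = e^(−0.031·0.75) = 0.9770
vega = S·e^(−qT)·φ(d₁)·√T = 348·0.9770·0.3867·0.8660 = 113.8586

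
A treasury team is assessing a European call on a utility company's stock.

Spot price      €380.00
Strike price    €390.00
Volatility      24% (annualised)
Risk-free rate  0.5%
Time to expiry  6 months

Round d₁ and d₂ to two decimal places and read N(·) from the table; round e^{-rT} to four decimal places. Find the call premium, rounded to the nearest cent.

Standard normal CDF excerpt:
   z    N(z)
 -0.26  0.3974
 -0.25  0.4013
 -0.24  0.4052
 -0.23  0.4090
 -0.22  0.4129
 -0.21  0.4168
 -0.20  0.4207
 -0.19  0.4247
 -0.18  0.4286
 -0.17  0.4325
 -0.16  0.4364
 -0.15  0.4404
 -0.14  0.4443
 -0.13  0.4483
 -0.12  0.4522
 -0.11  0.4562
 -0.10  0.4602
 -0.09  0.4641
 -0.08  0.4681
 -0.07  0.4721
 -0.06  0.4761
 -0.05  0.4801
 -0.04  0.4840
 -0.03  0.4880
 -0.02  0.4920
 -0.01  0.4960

T = 0.5;  σ√T = 0.1697
ln(S/K) + (r + σ²/2)T = ln(380/390) + (0.005 + 0.24²/2)·0.5 = -0.0260 + 0.0169 = -0.0091
d₁ = -0.0091 / 0.1697 = -0.0535 ≈ -0.05
d₂ = d₁ − σ√T = -0.0535 − 0.1697 = -0.2232 ≈ -0.22
exp(−rT) = exp(−0.005·0.5) = 0.9975
N(d₁) = N(-0.05) = 0.4801;  N(d₂) = N(-0.22) = 0.4129
C = 380·0.4801 − 390·0.9975·0.4129 = 182.4380 − 160.6284 = 21.8096

€21.81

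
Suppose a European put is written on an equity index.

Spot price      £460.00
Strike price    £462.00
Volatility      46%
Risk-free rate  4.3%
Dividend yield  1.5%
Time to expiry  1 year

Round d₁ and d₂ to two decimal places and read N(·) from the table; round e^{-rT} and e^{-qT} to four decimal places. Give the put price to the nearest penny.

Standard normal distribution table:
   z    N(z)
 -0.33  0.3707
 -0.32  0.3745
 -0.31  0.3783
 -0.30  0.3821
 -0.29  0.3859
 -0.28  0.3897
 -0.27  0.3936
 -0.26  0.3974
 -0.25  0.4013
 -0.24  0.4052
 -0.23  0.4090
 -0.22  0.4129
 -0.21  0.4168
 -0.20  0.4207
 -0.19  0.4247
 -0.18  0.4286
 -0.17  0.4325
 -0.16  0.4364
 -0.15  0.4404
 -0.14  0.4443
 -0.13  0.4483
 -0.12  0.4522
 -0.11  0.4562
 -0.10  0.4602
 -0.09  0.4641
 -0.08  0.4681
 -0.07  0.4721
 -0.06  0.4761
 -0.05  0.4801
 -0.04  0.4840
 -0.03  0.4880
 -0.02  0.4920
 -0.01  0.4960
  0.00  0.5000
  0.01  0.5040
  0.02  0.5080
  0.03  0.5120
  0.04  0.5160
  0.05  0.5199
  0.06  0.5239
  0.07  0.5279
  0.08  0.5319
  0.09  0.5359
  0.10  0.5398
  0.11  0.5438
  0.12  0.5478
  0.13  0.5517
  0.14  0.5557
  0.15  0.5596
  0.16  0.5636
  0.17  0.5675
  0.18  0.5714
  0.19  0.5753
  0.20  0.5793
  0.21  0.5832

σ√T = 0.46·√1 = 0.4600
ln(S/K) + (r − q + σ²/2)T = ln(460/462) + (0.043 − 0.015 + 0.46²/2)·1 = -0.0043 + 0.1338 = 0.1295
d₁ = 0.1295 / 0.4600 = 0.2814 which rounds to 0.28
d₂ = d₁ − σ√T = 0.2814 − 0.4600 = -0.1786 which rounds to -0.18
exp(−qT) = exp(−0.015·1) = 0.9851;  exp(−rT) = exp(−0.043·1) = 0.9579
P = 462·0.9579·N(0.18) − 460·0.9851·N(-0.28) = 462·0.9579·0.5714 − 460·0.9851·0.3897 = 252.8730 − 176.5910 = 76.2820

£76.28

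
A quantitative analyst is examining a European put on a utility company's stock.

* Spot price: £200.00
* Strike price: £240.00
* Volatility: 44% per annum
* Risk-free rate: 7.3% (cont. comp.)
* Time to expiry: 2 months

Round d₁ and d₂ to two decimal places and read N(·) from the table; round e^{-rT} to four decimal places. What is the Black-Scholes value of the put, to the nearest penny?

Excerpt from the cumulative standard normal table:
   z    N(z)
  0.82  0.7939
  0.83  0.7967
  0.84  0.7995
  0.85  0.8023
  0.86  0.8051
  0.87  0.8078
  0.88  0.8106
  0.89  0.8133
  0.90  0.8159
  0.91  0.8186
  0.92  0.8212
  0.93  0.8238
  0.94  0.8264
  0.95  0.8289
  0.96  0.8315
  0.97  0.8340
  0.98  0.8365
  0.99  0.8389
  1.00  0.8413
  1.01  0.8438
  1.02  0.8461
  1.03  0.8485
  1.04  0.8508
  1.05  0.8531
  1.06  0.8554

σ√T = 0.44 × 0.4082 = 0.1796
ln(S/K) + (r + σ²/2)T = ln(200/240) + (0.073 + 0.44²/2)·0.1667 = -0.1823 + 0.0283 = -0.1540
d₁ = -0.1540 / 0.1796 = -0.8574 → -0.86
d₂ = d₁ − σ√T = -0.8574 − 0.1796 = -1.0371 → -1.04
exp(−rT) = exp(−0.073·0.1667) = 0.9879
P = 240·0.9879·N(1.04) − 200·N(0.86) = 240·0.9879·0.8508 − 200·0.8051 = 201.7213 − 161.0200 = 40.7013

£40.70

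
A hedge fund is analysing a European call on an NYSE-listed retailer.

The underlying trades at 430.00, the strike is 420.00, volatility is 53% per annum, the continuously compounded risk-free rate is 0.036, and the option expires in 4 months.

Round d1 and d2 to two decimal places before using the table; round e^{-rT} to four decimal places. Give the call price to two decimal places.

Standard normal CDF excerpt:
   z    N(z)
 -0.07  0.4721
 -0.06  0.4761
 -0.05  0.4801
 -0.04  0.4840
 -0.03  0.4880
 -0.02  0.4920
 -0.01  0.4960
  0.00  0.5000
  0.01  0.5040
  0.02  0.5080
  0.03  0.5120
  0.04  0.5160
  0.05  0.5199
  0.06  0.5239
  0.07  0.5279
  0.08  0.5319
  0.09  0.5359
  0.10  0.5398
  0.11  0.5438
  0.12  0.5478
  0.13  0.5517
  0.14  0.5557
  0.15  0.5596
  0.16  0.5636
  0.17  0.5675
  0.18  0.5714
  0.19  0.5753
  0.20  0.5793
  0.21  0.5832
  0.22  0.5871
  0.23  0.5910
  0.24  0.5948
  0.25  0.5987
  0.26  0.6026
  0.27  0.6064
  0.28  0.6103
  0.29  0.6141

T = 0.3333;  σ√T = 0.3060
ln(S/K) + (r + σ²/2)T = ln(430/420) + (0.036 + 0.53²/2)·0.3333 = 0.0235 + 0.0588 = 0.0823
d₁ = 0.0823 / 0.3060 = 0.2691 which rounds to 0.27
d₂ = d₁ − σ√T = 0.2691 − 0.3060 = -0.0369 which rounds to -0.04
e^(−rT) = e^(−0.036·0.3333) = 0.9881
N(d₁) = N(0.27) = 0.6064;  N(d₂) = N(-0.04) = 0.4840
C = 430·0.6064 − 420·0.9881·0.4840 = 260.7520 − 200.8610 = 59.8910

59.89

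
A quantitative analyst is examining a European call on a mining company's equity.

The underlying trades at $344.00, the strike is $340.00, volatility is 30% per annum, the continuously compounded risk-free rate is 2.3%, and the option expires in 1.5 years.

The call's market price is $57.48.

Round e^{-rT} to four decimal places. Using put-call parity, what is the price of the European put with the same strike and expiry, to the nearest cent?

e^(−rT) = e^(−0.023·1.5) = 0.9661
Put-call parity: C − P = S − K·e^(−rT) = 344 − 340·0.9661 = 344 − 328.4740 = 15.5260
P = C − (C − P) = 57.48 − (15.5260) = 41.9540

$41.95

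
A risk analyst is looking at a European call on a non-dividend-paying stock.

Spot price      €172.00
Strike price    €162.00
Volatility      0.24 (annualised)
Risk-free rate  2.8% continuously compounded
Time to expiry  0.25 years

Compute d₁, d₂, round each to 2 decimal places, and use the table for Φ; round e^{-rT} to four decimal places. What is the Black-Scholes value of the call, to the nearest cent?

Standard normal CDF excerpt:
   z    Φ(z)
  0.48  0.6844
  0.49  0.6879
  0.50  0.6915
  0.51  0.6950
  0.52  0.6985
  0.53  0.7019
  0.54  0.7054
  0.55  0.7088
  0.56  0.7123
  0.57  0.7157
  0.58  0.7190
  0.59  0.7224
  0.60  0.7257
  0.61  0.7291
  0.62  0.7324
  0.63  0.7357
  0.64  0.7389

€14.73

σ√T = 0.24 × 0.5000 = 0.1200
ln(S/K) + (r + σ²/2)T = ln(172/162) + (0.028 + 0.24²/2)·0.25 = 0.0599 + 0.0142 = 0.0741
d₁ = 0.0741 / 0.1200 = 0.6175 ≈ 0.62
d₂ = d₁ − σ√T = 0.6175 − 0.1200 = 0.4975 ≈ 0.50
e^(−rT) = e^(−0.028·0.25) = 0.9930
N(d₁) = N(0.62) = 0.7324;  N(d₂) = N(0.50) = 0.6915
C = 172·0.7324 − 162·0.9930·0.6915 = 125.9728 − 111.2388 = 14.7340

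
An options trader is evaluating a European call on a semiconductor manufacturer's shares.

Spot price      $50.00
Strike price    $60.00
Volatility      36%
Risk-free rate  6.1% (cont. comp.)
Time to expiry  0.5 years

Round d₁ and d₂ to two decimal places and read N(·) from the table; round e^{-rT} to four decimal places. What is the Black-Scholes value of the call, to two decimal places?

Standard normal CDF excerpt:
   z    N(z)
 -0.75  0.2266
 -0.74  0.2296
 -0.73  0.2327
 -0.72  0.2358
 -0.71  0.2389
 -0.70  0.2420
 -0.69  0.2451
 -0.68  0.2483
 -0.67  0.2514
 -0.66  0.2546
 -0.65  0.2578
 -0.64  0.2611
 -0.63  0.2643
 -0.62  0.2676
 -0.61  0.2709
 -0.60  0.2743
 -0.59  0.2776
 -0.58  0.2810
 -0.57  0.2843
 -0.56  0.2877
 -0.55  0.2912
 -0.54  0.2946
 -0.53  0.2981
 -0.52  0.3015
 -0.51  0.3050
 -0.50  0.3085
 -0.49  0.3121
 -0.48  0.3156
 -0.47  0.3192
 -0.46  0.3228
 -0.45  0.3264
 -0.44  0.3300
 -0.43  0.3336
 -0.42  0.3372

$2.24

T = 0.5;  σ√T = 0.2546
d₁ = [ln(50/60) + (0.061 + 0.36²/2)·0.5] / 0.2546 = [-0.1823 + 0.0629] / 0.2546 = -0.4691 ⇒ -0.47
d₂ = d₁ − σ√T = -0.4691 − 0.2546 = -0.7237 ⇒ -0.72
e^(−rT) = e^(−0.061·0.5) = 0.9700
N(d₁) = N(-0.47) = 0.3192;  N(d₂) = N(-0.72) = 0.2358
C = 50·0.3192 − 60·0.9700·0.2358 = 15.9600 − 13.7236 = 2.2364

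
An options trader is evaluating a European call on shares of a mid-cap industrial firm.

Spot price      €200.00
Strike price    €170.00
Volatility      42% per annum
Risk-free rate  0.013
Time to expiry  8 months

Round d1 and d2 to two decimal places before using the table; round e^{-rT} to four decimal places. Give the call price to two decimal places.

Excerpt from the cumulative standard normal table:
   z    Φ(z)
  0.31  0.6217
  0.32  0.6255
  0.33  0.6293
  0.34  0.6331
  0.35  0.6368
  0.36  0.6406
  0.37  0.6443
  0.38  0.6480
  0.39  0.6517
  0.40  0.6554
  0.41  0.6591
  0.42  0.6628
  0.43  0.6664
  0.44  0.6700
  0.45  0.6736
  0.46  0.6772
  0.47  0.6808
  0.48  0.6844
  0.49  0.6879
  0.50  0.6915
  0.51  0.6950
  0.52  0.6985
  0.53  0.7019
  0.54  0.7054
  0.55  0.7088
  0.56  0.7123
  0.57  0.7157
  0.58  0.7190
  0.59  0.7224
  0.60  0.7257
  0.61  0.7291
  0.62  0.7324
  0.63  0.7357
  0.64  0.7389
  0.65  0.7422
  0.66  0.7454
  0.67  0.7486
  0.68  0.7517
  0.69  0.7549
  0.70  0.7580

€43.66

σ√T = 0.42 × 0.8165 = 0.3429
d₁ = [ln(200/170) + (0.013 + 0.42²/2)·0.6667] / 0.3429 = [0.1625 + 0.0675] / 0.3429 = 0.6707 → 0.67
d₂ = d₁ − σ√T = 0.6707 − 0.3429 = 0.3277 → 0.33
exp(−rT) = exp(−0.013·0.6667) = 0.9914
N(d₁) = N(0.67) = 0.7486;  N(d₂) = N(0.33) = 0.6293
C = 200·0.7486 − 170·0.9914·0.6293 = 149.7200 − 106.0610 = 43.6590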